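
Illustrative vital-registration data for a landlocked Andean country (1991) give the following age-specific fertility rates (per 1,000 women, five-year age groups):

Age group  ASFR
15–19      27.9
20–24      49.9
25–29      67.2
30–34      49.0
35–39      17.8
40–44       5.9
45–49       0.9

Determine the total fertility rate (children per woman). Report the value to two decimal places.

Sum of ASFRs = 27.9 + 49.9 + 67.2 + 49.0 + 17.8 + 5.9 + 0.9 = 218.6
TFR = 5 × 218.6 / 1000 = 1.093

1.09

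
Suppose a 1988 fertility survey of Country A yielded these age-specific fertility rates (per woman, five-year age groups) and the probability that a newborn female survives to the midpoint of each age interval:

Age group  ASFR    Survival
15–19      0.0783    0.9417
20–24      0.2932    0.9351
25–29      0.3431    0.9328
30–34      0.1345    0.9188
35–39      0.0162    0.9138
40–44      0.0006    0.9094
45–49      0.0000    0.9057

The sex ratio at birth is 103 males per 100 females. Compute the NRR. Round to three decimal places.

Proportion female at birth = 100 / (100 + 103) = 0.49261.
Survival-weighted fertility by age (5·fₓ·Sₓ):
  15–19: 5 × 0.0783 × 0.9417 = 0.36868
  20–24: 5 × 0.2932 × 0.9351 = 1.37086
  25–29: 5 × 0.3431 × 0.9328 = 1.60022
  30–34: 5 × 0.1345 × 0.9188 = 0.61789
  35–39: 5 × 0.0162 × 0.9138 = 0.07402
  40–44: 5 × 0.0006 × 0.9094 = 0.00273
  45–49: 5 × 0.0000 × 0.9057 = 0.00000
Sum = 4.03440
NRR = 0.49261 × 4.03440 = 1.98739
NRR > 1, so each generation more than replaces itself.

1.987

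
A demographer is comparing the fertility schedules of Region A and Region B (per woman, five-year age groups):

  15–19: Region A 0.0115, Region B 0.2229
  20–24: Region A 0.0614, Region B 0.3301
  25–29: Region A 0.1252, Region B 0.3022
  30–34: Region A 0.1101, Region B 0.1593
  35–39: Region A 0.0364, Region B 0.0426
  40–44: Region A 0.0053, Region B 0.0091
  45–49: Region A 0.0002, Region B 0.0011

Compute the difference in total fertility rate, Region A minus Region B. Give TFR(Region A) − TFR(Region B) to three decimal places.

Region A:
  Sum of ASFRs = 0.0115 + 0.0614 + 0.1252 + 0.1101 + 0.0364 + 0.0053 + 0.0002 = 0.3501
  TFR = 5 × 0.3501 = 1.7505
Region B:
  Sum of ASFRs = 0.2229 + 0.3301 + 0.3022 + 0.1593 + 0.0426 + 0.0091 + 0.0011 = 1.0673
  TFR = 5 × 1.0673 = 5.3365
Difference = 1.7505 − 5.3365 = -3.586

-3.586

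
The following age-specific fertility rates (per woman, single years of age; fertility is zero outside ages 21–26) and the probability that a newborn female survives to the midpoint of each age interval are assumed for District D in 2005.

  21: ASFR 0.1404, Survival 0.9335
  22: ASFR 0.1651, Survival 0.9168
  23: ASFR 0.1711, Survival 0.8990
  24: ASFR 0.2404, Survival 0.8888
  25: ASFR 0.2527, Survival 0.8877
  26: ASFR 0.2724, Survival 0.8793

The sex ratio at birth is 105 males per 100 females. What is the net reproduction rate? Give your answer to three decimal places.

0.543

Proportion female at birth = 100 / (100 + 105) = 0.48780.
Per-age-group product (1 × ASFR × survival probability):
  21: 1 × 0.1404 × 0.9335 = 0.13106
  22: 1 × 0.1651 × 0.9168 = 0.15136
  23: 1 × 0.1711 × 0.8990 = 0.15382
  24: 1 × 0.2404 × 0.8888 = 0.21367
  25: 1 × 0.2527 × 0.8877 = 0.22432
  26: 1 × 0.2724 × 0.8793 = 0.23952
Sum = 1.11375
NRR = 0.48780 × 1.11375 = 0.54329
With NRR below 1 the population is below replacement fertility.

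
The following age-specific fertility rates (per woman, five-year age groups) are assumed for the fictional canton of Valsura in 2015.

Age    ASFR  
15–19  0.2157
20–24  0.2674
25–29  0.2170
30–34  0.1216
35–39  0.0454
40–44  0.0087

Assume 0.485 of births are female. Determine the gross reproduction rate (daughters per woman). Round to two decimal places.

Proportion female at birth = 0.485.
Sum of ASFRs = 0.2157 + 0.2674 + 0.2170 + 0.1216 + 0.0454 + 0.0087 = 0.8758
TFR = 5 × 0.8758 = 4.379
GRR = 0.485 × 4.379 = 2.12382

2.12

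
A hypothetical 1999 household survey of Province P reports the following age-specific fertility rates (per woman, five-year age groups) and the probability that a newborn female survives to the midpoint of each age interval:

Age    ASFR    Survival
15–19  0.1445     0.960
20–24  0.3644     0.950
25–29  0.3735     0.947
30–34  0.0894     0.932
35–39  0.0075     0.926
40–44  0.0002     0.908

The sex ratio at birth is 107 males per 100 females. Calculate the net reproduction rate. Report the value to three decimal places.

2.244

Proportion female at birth = 100 / (100 + 107) = 0.48309.
Per-age-group product (5 × ASFR × survival probability):
  15–19: 5 × 0.1445 × 0.960 = 0.69360
  20–24: 5 × 0.3644 × 0.950 = 1.73090
  25–29: 5 × 0.3735 × 0.947 = 1.76852
  30–34: 5 × 0.0894 × 0.932 = 0.41660
  35–39: 5 × 0.0075 × 0.926 = 0.03473
  40–44: 5 × 0.0002 × 0.908 = 0.00091
Sum = 4.64526
NRR = 0.48309 × 4.64526 = 2.24408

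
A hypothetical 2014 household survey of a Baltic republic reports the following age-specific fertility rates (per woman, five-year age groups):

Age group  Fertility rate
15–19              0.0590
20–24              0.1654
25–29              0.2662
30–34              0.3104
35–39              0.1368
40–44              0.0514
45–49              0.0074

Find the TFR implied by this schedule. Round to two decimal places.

4.98

Sum of ASFRs = 0.0590 + 0.1654 + 0.2662 + 0.3104 + 0.1368 + 0.0514 + 0.0074 = 0.9966
TFR = 5 × 0.9966 = 4.983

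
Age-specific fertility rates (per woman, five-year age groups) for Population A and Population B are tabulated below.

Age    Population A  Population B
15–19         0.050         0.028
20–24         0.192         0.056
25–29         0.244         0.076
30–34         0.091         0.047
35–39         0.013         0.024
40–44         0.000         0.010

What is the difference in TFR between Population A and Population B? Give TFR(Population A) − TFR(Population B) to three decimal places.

1.745

Population A:
  Sum of ASFRs = 0.050 + 0.192 + 0.244 + 0.091 + 0.013 + 0.000 = 0.590
  TFR = 5 × 0.590 = 2.95
Population B:
  Sum of ASFRs = 0.028 + 0.056 + 0.076 + 0.047 + 0.024 + 0.010 = 0.241
  TFR = 5 × 0.241 = 1.205
Difference = 2.95 − 1.205 = 1.745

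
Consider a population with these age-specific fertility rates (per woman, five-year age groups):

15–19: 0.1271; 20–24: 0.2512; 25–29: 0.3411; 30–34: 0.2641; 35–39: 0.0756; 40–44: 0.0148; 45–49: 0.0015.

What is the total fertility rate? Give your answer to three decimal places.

Sum of ASFRs = 0.1271 + 0.2512 + 0.3411 + 0.2641 + 0.0756 + 0.0148 + 0.0015 = 1.0754
TFR = 5 × 1.0754 = 5.377

5.377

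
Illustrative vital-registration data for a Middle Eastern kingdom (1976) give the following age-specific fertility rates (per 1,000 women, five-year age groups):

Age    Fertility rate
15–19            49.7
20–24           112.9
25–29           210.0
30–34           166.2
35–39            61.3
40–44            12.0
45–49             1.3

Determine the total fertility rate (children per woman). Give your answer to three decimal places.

Sum of ASFRs = 49.7 + 112.9 + 210.0 + 166.2 + 61.3 + 12.0 + 1.3 = 613.4
TFR = 5 × 613.4 / 1000 = 3.067

3.067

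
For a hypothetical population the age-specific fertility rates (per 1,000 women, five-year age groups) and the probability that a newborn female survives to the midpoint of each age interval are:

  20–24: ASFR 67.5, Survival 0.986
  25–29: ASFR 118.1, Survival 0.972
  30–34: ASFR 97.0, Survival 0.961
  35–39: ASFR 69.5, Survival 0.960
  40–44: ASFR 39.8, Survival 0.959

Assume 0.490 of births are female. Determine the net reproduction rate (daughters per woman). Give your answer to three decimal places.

Proportion female at birth = 0.490.
Survival-weighted fertility by age (5·fₓ·Sₓ):
  20–24: 5 × 67.5/1000 × 0.986 = 0.33278
  25–29: 5 × 118.1/1000 × 0.972 = 0.57397
  30–34: 5 × 97.0/1000 × 0.961 = 0.46609
  35–39: 5 × 69.5/1000 × 0.960 = 0.33360
  40–44: 5 × 39.8/1000 × 0.959 = 0.19084
Sum = 1.89728
NRR = 0.490 × 1.89728 = 0.92967
NRR < 1, so the cohort does not fully replace itself.

0.930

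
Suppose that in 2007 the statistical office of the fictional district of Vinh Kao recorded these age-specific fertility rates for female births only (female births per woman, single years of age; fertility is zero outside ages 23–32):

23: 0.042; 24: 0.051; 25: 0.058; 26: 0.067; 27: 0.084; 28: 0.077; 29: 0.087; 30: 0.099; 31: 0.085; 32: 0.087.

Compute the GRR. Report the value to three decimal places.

Sum of female ASFRs = 0.042 + 0.051 + 0.058 + 0.067 + 0.084 + 0.077 + 0.087 + 0.099 + 0.085 + 0.087 = 0.737
GRR = 0.737

0.737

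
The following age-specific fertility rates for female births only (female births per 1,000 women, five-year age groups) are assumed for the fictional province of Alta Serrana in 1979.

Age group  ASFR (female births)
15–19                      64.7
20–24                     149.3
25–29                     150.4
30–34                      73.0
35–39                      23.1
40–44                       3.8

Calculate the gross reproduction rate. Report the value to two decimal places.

2.32

Sum of female ASFRs = 64.7 + 149.3 + 150.4 + 73.0 + 23.1 + 3.8 = 464.3
GRR = 5 × 464.3 / 1000 = 2.3215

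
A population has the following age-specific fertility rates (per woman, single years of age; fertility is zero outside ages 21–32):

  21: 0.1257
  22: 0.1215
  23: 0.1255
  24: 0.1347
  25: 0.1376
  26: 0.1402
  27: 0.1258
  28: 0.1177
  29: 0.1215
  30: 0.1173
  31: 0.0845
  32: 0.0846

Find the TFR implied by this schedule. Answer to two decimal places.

1.44

Sum of ASFRs = 0.1257 + 0.1215 + 0.1255 + 0.1347 + 0.1376 + 0.1402 + 0.1258 + 0.1177 + 0.1215 + 0.1173 + 0.0845 + 0.0846 = 1.4366
TFR = 1.4366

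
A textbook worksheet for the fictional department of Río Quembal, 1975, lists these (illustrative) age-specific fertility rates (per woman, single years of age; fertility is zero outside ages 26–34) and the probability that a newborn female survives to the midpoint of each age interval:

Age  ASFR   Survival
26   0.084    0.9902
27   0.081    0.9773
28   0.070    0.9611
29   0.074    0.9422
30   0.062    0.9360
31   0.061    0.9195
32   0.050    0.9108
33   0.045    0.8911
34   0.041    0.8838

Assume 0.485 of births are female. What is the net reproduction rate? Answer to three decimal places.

Proportion female at birth = 0.485.
Each age group contributes 1 × ASFR × survival:
  26: 1 × 0.084 × 0.9902 = 0.08318
  27: 1 × 0.081 × 0.9773 = 0.07916
  28: 1 × 0.070 × 0.9611 = 0.06728
  29: 1 × 0.074 × 0.9422 = 0.06972
  30: 1 × 0.062 × 0.9360 = 0.05803
  31: 1 × 0.061 × 0.9195 = 0.05609
  32: 1 × 0.050 × 0.9108 = 0.04554
  33: 1 × 0.045 × 0.8911 = 0.04010
  34: 1 × 0.041 × 0.8838 = 0.03624
Sum = 0.53534
NRR = 0.485 × 0.53534 = 0.25964

0.260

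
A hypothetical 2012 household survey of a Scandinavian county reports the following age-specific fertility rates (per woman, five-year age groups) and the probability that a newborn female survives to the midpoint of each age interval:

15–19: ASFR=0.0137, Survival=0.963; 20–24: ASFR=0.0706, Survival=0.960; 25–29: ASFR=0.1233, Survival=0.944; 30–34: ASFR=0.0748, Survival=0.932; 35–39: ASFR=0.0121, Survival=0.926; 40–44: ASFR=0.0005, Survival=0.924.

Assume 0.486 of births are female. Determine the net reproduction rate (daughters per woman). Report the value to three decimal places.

Proportion female at birth = 0.486.
Survival-weighted fertility by age (5·fₓ·Sₓ):
  15–19: 5 × 0.0137 × 0.963 = 0.06597
  20–24: 5 × 0.0706 × 0.960 = 0.33888
  25–29: 5 × 0.1233 × 0.944 = 0.58198
  30–34: 5 × 0.0748 × 0.932 = 0.34857
  35–39: 5 × 0.0121 × 0.926 = 0.05602
  40–44: 5 × 0.0005 × 0.924 = 0.00231
Sum = 1.39373
NRR = 0.486 × 1.39373 = 0.67735

0.677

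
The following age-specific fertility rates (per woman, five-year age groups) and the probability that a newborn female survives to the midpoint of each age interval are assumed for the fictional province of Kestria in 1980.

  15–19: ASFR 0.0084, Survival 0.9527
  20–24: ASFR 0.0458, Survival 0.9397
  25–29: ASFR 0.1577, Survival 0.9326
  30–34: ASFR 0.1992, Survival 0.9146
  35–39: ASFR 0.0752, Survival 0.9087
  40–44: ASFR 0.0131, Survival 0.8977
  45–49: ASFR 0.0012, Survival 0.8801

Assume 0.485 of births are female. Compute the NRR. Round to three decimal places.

1.119

Proportion female at birth = 0.485.
Each age group contributes 5 × ASFR × survival:
  15–19: 5 × 0.0084 × 0.9527 = 0.04001
  20–24: 5 × 0.0458 × 0.9397 = 0.21519
  25–29: 5 × 0.1577 × 0.9326 = 0.73536
  30–34: 5 × 0.1992 × 0.9146 = 0.91094
  35–39: 5 × 0.0752 × 0.9087 = 0.34167
  40–44: 5 × 0.0131 × 0.8977 = 0.05880
  45–49: 5 × 0.0012 × 0.8801 = 0.00528
Sum = 2.30725
NRR = 0.485 × 2.30725 = 1.11902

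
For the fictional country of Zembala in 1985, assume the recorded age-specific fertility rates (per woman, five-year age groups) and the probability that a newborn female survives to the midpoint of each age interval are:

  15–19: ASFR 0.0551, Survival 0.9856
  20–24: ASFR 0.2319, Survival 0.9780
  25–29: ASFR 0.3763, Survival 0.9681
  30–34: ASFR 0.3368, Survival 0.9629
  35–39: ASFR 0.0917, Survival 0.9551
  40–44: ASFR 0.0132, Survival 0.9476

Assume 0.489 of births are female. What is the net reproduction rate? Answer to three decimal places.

Proportion female at birth = 0.489.
Survival-weighted fertility by age (5·fₓ·Sₓ):
  15–19: 5 × 0.0551 × 0.9856 = 0.27153
  20–24: 5 × 0.2319 × 0.9780 = 1.13399
  25–29: 5 × 0.3763 × 0.9681 = 1.82148
  30–34: 5 × 0.3368 × 0.9629 = 1.62152
  35–39: 5 × 0.0917 × 0.9551 = 0.43791
  40–44: 5 × 0.0132 × 0.9476 = 0.06254
Sum = 5.34897
NRR = 0.489 × 5.34897 = 2.61565
With NRR above 1 the population is above replacement fertility.

2.616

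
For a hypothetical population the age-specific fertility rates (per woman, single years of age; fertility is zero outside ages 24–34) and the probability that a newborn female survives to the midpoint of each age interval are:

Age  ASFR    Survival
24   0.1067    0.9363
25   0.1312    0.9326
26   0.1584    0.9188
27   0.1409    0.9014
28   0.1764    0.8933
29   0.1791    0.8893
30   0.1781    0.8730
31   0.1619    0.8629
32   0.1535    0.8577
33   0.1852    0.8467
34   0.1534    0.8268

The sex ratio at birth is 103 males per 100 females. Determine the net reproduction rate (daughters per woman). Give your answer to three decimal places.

0.750

Proportion female at birth = 100 / (100 + 103) = 0.49261.
Weighting each age-specific rate by interval width and survival:
  24: 1 × 0.1067 × 0.9363 = 0.09990
  25: 1 × 0.1312 × 0.9326 = 0.12236
  26: 1 × 0.1584 × 0.9188 = 0.14554
  27: 1 × 0.1409 × 0.9014 = 0.12701
  28: 1 × 0.1764 × 0.8933 = 0.15758
  29: 1 × 0.1791 × 0.8893 = 0.15927
  30: 1 × 0.1781 × 0.8730 = 0.15548
  31: 1 × 0.1619 × 0.8629 = 0.13970
  32: 1 × 0.1535 × 0.8577 = 0.13166
  33: 1 × 0.1852 × 0.8467 = 0.15681
  34: 1 × 0.1534 × 0.8268 = 0.12683
Sum = 1.52214
NRR = 0.49261 × 1.52214 = 0.74982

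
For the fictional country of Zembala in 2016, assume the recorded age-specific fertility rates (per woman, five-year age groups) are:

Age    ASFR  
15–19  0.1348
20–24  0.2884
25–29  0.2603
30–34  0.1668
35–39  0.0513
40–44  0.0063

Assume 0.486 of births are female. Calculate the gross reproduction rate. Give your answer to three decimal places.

Proportion female at birth = 0.486.
Sum of ASFRs = 0.1348 + 0.2884 + 0.2603 + 0.1668 + 0.0513 + 0.0063 = 0.9079
TFR = 5 × 0.9079 = 4.5395
GRR = 0.486 × 4.5395 = 2.20620

2.206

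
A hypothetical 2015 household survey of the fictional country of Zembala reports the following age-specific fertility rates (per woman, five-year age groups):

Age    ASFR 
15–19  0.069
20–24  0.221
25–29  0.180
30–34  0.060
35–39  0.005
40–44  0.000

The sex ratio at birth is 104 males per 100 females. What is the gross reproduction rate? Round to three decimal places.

Proportion female at birth = 100 / (100 + 104) = 0.49020.
Sum of ASFRs = 0.069 + 0.221 + 0.180 + 0.060 + 0.005 + 0.000 = 0.535
TFR = 5 × 0.535 = 2.675
GRR = 0.49020 × 2.675 = 1.31129

1.311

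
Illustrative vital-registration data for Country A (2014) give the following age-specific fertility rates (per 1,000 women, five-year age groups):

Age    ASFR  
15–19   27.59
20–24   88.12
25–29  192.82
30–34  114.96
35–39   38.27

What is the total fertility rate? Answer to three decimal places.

2.309

Sum of ASFRs = 27.59 + 88.12 + 192.82 + 114.96 + 38.27 = 461.76
TFR = 5 × 461.76 / 1000 = 2.3088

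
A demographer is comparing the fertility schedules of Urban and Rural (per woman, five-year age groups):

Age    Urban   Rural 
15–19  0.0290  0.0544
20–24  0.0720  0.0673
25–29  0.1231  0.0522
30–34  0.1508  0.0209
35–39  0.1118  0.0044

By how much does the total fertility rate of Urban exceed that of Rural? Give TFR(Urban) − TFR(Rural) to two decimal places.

Urban:
  Sum of ASFRs = 0.0290 + 0.0720 + 0.1231 + 0.1508 + 0.1118 = 0.4867
  TFR = 5 × 0.4867 = 2.4335
Rural:
  Sum of ASFRs = 0.0544 + 0.0673 + 0.0522 + 0.0209 + 0.0044 = 0.1992
  TFR = 5 × 0.1992 = 0.996
Difference = 2.4335 − 0.996 = 1.4375

1.44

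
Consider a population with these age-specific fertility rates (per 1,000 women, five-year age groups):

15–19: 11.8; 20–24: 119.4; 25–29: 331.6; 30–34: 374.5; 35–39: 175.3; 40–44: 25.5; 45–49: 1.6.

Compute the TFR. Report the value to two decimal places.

Sum of ASFRs = 11.8 + 119.4 + 331.6 + 374.5 + 175.3 + 25.5 + 1.6 = 1039.7
TFR = 5 × 1039.7 / 1000 = 5.1985

5.20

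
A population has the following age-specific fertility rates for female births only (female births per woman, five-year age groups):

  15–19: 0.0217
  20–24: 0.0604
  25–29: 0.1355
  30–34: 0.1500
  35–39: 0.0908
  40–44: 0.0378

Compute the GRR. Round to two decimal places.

Sum of female ASFRs = 0.0217 + 0.0604 + 0.1355 + 0.1500 + 0.0908 + 0.0378 = 0.4962
GRR = 5 × 0.4962 = 2.481

2.48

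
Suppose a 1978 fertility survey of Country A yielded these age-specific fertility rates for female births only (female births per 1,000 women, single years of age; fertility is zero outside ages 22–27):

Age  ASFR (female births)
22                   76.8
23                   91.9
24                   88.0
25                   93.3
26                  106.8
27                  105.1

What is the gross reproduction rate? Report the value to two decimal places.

Sum of female ASFRs = 76.8 + 91.9 + 88.0 + 93.3 + 106.8 + 105.1 = 561.9
GRR = 561.9 / 1000 = 0.5619

0.56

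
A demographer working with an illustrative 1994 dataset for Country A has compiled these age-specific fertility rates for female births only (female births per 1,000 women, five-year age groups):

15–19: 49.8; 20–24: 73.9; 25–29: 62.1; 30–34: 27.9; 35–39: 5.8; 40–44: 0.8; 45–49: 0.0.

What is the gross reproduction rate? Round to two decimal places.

1.10

Sum of female ASFRs = 49.8 + 73.9 + 62.1 + 27.9 + 5.8 + 0.8 + 0.0 = 220.3
GRR = 5 × 220.3 / 1000 = 1.1015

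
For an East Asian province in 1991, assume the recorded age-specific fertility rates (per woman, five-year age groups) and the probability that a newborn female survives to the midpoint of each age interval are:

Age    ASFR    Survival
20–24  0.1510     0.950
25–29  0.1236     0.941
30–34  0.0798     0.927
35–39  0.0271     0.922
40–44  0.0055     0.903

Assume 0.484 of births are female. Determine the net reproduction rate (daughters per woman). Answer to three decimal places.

0.880

Proportion female at birth = 0.484.
Per-age-group product (5 × ASFR × survival probability):
  20–24: 5 × 0.1510 × 0.950 = 0.71725
  25–29: 5 × 0.1236 × 0.941 = 0.58154
  30–34: 5 × 0.0798 × 0.927 = 0.36987
  35–39: 5 × 0.0271 × 0.922 = 0.12493
  40–44: 5 × 0.0055 × 0.903 = 0.02483
Sum = 1.81842
NRR = 0.484 × 1.81842 = 0.88012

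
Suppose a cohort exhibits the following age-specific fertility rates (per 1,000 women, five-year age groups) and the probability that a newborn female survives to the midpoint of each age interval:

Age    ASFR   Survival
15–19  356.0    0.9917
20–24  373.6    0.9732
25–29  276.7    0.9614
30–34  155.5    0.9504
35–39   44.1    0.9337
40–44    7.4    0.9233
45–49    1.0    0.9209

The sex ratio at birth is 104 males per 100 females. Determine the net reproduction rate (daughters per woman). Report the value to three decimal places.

Proportion female at birth = 100 / (100 + 104) = 0.49020.
Each age group contributes 5 × ASFR × survival:
  15–19: 5 × 356.0/1000 × 0.9917 = 1.76523
  20–24: 5 × 373.6/1000 × 0.9732 = 1.81794
  25–29: 5 × 276.7/1000 × 0.9614 = 1.33010
  30–34: 5 × 155.5/1000 × 0.9504 = 0.73894
  35–39: 5 × 44.1/1000 × 0.9337 = 0.20588
  40–44: 5 × 7.4/1000 × 0.9233 = 0.03416
  45–49: 5 × 1.0/1000 × 0.9209 = 0.00460
Sum = 5.89685
NRR = 0.49020 × 5.89685 = 2.89064
An NRR exceeding 1 indicates intrinsic growth under these rates.

2.891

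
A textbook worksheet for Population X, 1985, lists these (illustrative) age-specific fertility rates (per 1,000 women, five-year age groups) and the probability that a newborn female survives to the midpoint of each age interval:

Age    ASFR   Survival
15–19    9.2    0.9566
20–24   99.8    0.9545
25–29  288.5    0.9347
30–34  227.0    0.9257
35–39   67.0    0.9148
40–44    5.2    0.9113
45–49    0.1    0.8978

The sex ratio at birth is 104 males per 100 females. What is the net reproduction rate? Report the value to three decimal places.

Proportion female at birth = 100 / (100 + 104) = 0.49020.
Each age group contributes 5 × ASFR × survival:
  15–19: 5 × 9.2/1000 × 0.9566 = 0.04400
  20–24: 5 × 99.8/1000 × 0.9545 = 0.47630
  25–29: 5 × 288.5/1000 × 0.9347 = 1.34830
  30–34: 5 × 227.0/1000 × 0.9257 = 1.05067
  35–39: 5 × 67.0/1000 × 0.9148 = 0.30646
  40–44: 5 × 5.2/1000 × 0.9113 = 0.02369
  45–49: 5 × 0.1/1000 × 0.8978 = 0.00045
Sum = 3.24987
NRR = 0.49020 × 3.24987 = 1.59309
With NRR above 1 the population is above replacement fertility.

1.593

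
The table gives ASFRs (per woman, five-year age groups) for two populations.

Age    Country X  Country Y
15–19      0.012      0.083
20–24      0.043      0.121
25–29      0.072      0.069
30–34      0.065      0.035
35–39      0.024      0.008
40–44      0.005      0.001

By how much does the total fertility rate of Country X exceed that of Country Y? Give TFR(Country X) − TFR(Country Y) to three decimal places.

-0.480

Country X:
  Sum of ASFRs = 0.012 + 0.043 + 0.072 + 0.065 + 0.024 + 0.005 = 0.221
  TFR = 5 × 0.221 = 1.105
Country Y:
  Sum of ASFRs = 0.083 + 0.121 + 0.069 + 0.035 + 0.008 + 0.001 = 0.317
  TFR = 5 × 0.317 = 1.585
Difference = 1.105 − 1.585 = -0.48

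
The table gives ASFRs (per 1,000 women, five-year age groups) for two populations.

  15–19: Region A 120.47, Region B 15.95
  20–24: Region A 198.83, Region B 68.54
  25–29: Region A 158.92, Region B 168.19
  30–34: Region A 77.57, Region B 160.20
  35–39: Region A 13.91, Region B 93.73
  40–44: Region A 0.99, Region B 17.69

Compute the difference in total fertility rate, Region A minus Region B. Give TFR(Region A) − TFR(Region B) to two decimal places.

0.23

Region A:
  Sum of ASFRs = 120.47 + 198.83 + 158.92 + 77.57 + 13.91 + 0.99 = 570.69
  TFR = 5 × 570.69 / 1000 = 2.85345
Region B:
  Sum of ASFRs = 15.95 + 68.54 + 168.19 + 160.20 + 93.73 + 17.69 = 524.30
  TFR = 5 × 524.30 / 1000 = 2.6215
Difference = 2.85345 − 2.6215 = 0.23195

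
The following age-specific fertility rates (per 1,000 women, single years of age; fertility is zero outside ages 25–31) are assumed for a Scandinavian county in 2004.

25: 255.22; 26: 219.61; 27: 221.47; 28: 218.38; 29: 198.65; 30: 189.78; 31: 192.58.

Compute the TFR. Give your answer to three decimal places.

Sum of ASFRs = 255.22 + 219.61 + 221.47 + 218.38 + 198.65 + 189.78 + 192.58 = 1495.69
TFR = 1495.69 / 1000 = 1.49569

1.496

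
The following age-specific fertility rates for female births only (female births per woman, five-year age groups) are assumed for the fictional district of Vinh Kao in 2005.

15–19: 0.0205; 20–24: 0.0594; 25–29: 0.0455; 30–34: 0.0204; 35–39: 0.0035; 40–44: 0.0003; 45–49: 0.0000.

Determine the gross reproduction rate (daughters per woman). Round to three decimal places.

Sum of female ASFRs = 0.0205 + 0.0594 + 0.0455 + 0.0204 + 0.0035 + 0.0003 + 0.0000 = 0.1496
GRR = 5 × 0.1496 = 0.748

0.748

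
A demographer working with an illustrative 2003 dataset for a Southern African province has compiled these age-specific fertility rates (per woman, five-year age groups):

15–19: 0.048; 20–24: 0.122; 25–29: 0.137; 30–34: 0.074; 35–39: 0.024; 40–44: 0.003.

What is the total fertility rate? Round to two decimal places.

2.04

Sum of ASFRs = 0.048 + 0.122 + 0.137 + 0.074 + 0.024 + 0.003 = 0.408
TFR = 5 × 0.408 = 2.04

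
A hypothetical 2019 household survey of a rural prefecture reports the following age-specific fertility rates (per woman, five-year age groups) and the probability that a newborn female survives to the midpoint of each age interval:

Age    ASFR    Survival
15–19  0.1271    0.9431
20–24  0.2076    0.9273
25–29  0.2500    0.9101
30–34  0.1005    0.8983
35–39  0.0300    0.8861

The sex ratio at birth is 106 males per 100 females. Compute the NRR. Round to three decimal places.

Proportion female at birth = 100 / (100 + 106) = 0.48544.
Survival-weighted fertility by age (5·fₓ·Sₓ):
  15–19: 5 × 0.1271 × 0.9431 = 0.59934
  20–24: 5 × 0.2076 × 0.9273 = 0.96254
  25–29: 5 × 0.2500 × 0.9101 = 1.13763
  30–34: 5 × 0.1005 × 0.8983 = 0.45140
  35–39: 5 × 0.0300 × 0.8861 = 0.13292
Sum = 3.28383
NRR = 0.48544 × 3.28383 = 1.59410

1.594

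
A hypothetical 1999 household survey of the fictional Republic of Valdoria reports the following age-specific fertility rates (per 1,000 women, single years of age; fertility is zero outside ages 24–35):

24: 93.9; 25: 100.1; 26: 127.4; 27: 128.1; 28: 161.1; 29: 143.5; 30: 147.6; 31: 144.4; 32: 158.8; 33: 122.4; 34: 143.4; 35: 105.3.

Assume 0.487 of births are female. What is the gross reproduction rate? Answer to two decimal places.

Proportion female at birth = 0.487.
Sum of ASFRs = 93.9 + 100.1 + 127.4 + 128.1 + 161.1 + 143.5 + 147.6 + 144.4 + 158.8 + 122.4 + 143.4 + 105.3 = 1576.0
TFR = 1576.0 / 1000 = 1.576
GRR = 0.487 × 1.576 = 0.76751

0.77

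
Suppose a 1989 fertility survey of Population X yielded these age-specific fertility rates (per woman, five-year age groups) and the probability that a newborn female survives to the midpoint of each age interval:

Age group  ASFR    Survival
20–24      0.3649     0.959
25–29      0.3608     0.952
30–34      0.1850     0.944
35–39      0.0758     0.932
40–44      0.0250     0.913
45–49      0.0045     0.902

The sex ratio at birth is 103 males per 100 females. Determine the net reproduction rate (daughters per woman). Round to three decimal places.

2.378

Proportion female at birth = 100 / (100 + 103) = 0.49261.
Survival-weighted fertility by age (5·fₓ·Sₓ):
  20–24: 5 × 0.3649 × 0.959 = 1.74970
  25–29: 5 × 0.3608 × 0.952 = 1.71741
  30–34: 5 × 0.1850 × 0.944 = 0.87320
  35–39: 5 × 0.0758 × 0.932 = 0.35323
  40–44: 5 × 0.0250 × 0.913 = 0.11413
  45–49: 5 × 0.0045 × 0.902 = 0.02030
Sum = 4.82797
NRR = 0.49261 × 4.82797 = 2.37831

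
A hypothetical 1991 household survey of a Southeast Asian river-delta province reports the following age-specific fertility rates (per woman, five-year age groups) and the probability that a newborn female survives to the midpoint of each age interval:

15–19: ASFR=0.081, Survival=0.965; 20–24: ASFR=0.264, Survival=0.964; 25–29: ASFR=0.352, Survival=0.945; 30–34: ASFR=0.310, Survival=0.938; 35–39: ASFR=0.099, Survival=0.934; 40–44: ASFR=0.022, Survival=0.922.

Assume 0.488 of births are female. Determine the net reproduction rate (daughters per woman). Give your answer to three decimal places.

2.608

Proportion female at birth = 0.488.
Each age group contributes 5 × ASFR × survival:
  15–19: 5 × 0.081 × 0.965 = 0.39083
  20–24: 5 × 0.264 × 0.964 = 1.27248
  25–29: 5 × 0.352 × 0.945 = 1.66320
  30–34: 5 × 0.310 × 0.938 = 1.45390
  35–39: 5 × 0.099 × 0.934 = 0.46233
  40–44: 5 × 0.022 × 0.922 = 0.10142
Sum = 5.34416
NRR = 0.488 × 5.34416 = 2.60795
An NRR exceeding 1 indicates intrinsic growth under these rates.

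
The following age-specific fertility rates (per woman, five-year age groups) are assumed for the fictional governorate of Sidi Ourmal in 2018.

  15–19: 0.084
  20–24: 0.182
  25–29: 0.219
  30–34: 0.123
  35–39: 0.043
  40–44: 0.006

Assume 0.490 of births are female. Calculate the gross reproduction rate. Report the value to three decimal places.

1.610

Proportion female at birth = 0.490.
Sum of ASFRs = 0.084 + 0.182 + 0.219 + 0.123 + 0.043 + 0.006 = 0.657
TFR = 5 × 0.657 = 3.285
GRR = 0.490 × 3.285 = 1.60965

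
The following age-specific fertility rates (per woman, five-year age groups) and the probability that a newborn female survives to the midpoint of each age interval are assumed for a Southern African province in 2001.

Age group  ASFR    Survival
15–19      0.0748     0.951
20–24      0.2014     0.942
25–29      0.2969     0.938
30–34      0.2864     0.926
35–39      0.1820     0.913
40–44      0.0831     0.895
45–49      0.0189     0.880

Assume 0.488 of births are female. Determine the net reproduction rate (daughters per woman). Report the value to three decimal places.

Proportion female at birth = 0.488.
Each age group contributes 5 × ASFR × survival:
  15–19: 5 × 0.0748 × 0.951 = 0.35567
  20–24: 5 × 0.2014 × 0.942 = 0.94859
  25–29: 5 × 0.2969 × 0.938 = 1.39246
  30–34: 5 × 0.2864 × 0.926 = 1.32603
  35–39: 5 × 0.1820 × 0.913 = 0.83083
  40–44: 5 × 0.0831 × 0.895 = 0.37187
  45–49: 5 × 0.0189 × 0.880 = 0.08316
Sum = 5.30861
NRR = 0.488 × 5.30861 = 2.59060

2.591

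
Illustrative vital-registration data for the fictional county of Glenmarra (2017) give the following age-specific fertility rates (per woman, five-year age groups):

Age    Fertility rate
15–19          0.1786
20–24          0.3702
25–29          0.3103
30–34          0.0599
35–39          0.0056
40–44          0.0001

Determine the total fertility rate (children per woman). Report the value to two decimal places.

Sum of ASFRs = 0.1786 + 0.3702 + 0.3103 + 0.0599 + 0.0056 + 0.0001 = 0.9247
TFR = 5 × 0.9247 = 4.6235

4.62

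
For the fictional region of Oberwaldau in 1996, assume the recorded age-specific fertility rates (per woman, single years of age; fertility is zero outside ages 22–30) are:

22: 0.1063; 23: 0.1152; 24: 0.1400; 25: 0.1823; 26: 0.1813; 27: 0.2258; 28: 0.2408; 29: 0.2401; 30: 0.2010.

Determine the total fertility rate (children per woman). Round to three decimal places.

1.633

Sum of ASFRs = 0.1063 + 0.1152 + 0.1400 + 0.1823 + 0.1813 + 0.2258 + 0.2408 + 0.2401 + 0.2010 = 1.6328
TFR = 1.6328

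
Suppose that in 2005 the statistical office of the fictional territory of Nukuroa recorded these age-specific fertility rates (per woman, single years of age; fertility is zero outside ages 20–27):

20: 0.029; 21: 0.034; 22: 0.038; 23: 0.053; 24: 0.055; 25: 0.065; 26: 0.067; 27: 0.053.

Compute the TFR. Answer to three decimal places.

Sum of ASFRs = 0.029 + 0.034 + 0.038 + 0.053 + 0.055 + 0.065 + 0.067 + 0.053 = 0.394
TFR = 0.394

0.394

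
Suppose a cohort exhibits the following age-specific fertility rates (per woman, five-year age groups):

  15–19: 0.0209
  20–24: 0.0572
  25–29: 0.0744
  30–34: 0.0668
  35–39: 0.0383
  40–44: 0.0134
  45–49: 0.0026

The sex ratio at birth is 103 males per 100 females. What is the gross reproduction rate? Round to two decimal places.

0.67

Proportion female at birth = 100 / (100 + 103) = 0.49261.
Sum of ASFRs = 0.0209 + 0.0572 + 0.0744 + 0.0668 + 0.0383 + 0.0134 + 0.0026 = 0.2736
TFR = 5 × 0.2736 = 1.368
GRR = 0.49261 × 1.368 = 0.67389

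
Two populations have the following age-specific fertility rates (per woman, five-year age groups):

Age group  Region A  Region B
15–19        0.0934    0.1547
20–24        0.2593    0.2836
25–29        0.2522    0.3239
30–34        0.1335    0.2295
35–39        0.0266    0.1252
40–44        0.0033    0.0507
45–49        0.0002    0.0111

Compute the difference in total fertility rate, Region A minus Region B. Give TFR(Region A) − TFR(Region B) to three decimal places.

-2.051

Region A:
  Sum of ASFRs = 0.0934 + 0.2593 + 0.2522 + 0.1335 + 0.0266 + 0.0033 + 0.0002 = 0.7685
  TFR = 5 × 0.7685 = 3.8425
Region B:
  Sum of ASFRs = 0.1547 + 0.2836 + 0.3239 + 0.2295 + 0.1252 + 0.0507 + 0.0111 = 1.1787
  TFR = 5 × 1.1787 = 5.8935
Difference = 3.8425 − 5.8935 = -2.051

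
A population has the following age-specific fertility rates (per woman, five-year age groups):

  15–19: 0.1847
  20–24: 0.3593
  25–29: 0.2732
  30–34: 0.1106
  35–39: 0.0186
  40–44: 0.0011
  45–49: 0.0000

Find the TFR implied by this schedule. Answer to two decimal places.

4.74

Sum of ASFRs = 0.1847 + 0.3593 + 0.2732 + 0.1106 + 0.0186 + 0.0011 + 0.0000 = 0.9475
TFR = 5 × 0.9475 = 4.7375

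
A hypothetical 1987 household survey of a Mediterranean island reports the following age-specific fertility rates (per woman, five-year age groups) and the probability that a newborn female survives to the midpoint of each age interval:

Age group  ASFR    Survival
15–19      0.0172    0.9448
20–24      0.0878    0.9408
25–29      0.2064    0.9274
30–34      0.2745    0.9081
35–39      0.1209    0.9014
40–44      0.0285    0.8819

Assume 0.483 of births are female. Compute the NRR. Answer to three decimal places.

1.627

Proportion female at birth = 0.483.
Per-age-group product (5 × ASFR × survival probability):
  15–19: 5 × 0.0172 × 0.9448 = 0.08125
  20–24: 5 × 0.0878 × 0.9408 = 0.41301
  25–29: 5 × 0.2064 × 0.9274 = 0.95708
  30–34: 5 × 0.2745 × 0.9081 = 1.24637
  35–39: 5 × 0.1209 × 0.9014 = 0.54490
  40–44: 5 × 0.0285 × 0.8819 = 0.12567
Sum = 3.36828
NRR = 0.483 × 3.36828 = 1.62688
With NRR above 1 the population is above replacement fertility.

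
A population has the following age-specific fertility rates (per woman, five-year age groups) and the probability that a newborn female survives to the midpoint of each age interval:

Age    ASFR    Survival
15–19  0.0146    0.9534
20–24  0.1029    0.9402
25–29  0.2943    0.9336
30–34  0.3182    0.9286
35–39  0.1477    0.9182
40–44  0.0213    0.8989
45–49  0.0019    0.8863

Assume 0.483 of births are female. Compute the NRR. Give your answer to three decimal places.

2.022

Proportion female at birth = 0.483.
Each age group contributes 5 × ASFR × survival:
  15–19: 5 × 0.0146 × 0.9534 = 0.06960
  20–24: 5 × 0.1029 × 0.9402 = 0.48373
  25–29: 5 × 0.2943 × 0.9336 = 1.37379
  30–34: 5 × 0.3182 × 0.9286 = 1.47740
  35–39: 5 × 0.1477 × 0.9182 = 0.67809
  40–44: 5 × 0.0213 × 0.8989 = 0.09573
  45–49: 5 × 0.0019 × 0.8863 = 0.00842
Sum = 4.18676
NRR = 0.483 × 4.18676 = 2.02221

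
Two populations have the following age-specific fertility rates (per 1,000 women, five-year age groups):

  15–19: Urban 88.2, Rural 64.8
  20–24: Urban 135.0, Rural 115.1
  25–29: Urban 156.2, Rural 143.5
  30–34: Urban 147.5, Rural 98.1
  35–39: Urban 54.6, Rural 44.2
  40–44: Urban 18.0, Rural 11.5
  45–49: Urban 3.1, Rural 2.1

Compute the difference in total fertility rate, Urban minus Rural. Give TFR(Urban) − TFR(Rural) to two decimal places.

Urban:
  Sum of ASFRs = 88.2 + 135.0 + 156.2 + 147.5 + 54.6 + 18.0 + 3.1 = 602.6
  TFR = 5 × 602.6 / 1000 = 3.013
Rural:
  Sum of ASFRs = 64.8 + 115.1 + 143.5 + 98.1 + 44.2 + 11.5 + 2.1 = 479.3
  TFR = 5 × 479.3 / 1000 = 2.3965
Difference = 3.013 − 2.3965 = 0.6165

0.62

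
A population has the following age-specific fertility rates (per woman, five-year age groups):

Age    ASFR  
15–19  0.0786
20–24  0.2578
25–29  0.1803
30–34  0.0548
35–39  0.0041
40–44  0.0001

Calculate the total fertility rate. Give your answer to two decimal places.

Sum of ASFRs = 0.0786 + 0.2578 + 0.1803 + 0.0548 + 0.0041 + 0.0001 = 0.5757
TFR = 5 × 0.5757 = 2.8785

2.88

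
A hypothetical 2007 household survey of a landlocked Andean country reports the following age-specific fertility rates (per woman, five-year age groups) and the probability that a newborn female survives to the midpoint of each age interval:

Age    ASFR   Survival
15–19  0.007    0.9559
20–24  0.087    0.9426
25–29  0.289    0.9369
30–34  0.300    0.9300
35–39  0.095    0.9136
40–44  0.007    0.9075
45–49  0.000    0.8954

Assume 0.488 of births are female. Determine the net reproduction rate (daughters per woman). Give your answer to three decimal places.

1.785

Proportion female at birth = 0.488.
Each age group contributes 5 × ASFR × survival:
  15–19: 5 × 0.007 × 0.9559 = 0.03346
  20–24: 5 × 0.087 × 0.9426 = 0.41003
  25–29: 5 × 0.289 × 0.9369 = 1.35382
  30–34: 5 × 0.300 × 0.9300 = 1.39500
  35–39: 5 × 0.095 × 0.9136 = 0.43396
  40–44: 5 × 0.007 × 0.9075 = 0.03176
  45–49: 5 × 0.000 × 0.8954 = 0.00000
Sum = 3.65803
NRR = 0.488 × 3.65803 = 1.78512
NRR > 1, so each generation more than replaces itself.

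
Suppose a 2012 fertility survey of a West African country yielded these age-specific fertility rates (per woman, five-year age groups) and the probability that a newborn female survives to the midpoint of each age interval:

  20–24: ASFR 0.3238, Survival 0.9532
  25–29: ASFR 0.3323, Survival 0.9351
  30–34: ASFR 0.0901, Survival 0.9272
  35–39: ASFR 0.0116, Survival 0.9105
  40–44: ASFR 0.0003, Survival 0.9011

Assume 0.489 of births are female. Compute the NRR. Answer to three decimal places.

Proportion female at birth = 0.489.
Per-age-group product (5 × ASFR × survival probability):
  20–24: 5 × 0.3238 × 0.9532 = 1.54323
  25–29: 5 × 0.3323 × 0.9351 = 1.55367
  30–34: 5 × 0.0901 × 0.9272 = 0.41770
  35–39: 5 × 0.0116 × 0.9105 = 0.05281
  40–44: 5 × 0.0003 × 0.9011 = 0.00135
Sum = 3.56876
NRR = 0.489 × 3.56876 = 1.74512

1.745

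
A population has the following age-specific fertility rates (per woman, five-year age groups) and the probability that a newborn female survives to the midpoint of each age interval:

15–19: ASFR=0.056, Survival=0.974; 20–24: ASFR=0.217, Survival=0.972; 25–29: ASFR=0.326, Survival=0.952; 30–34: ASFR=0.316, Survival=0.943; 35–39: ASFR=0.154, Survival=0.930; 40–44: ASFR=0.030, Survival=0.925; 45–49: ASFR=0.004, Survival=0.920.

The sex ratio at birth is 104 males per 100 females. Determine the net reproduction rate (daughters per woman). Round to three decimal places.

Proportion female at birth = 100 / (100 + 104) = 0.49020.
Per-age-group product (5 × ASFR × survival probability):
  15–19: 5 × 0.056 × 0.974 = 0.27272
  20–24: 5 × 0.217 × 0.972 = 1.05462
  25–29: 5 × 0.326 × 0.952 = 1.55176
  30–34: 5 × 0.316 × 0.943 = 1.48994
  35–39: 5 × 0.154 × 0.930 = 0.71610
  40–44: 5 × 0.030 × 0.925 = 0.13875
  45–49: 5 × 0.004 × 0.920 = 0.01840
Sum = 5.24229
NRR = 0.49020 × 5.24229 = 2.56977

2.570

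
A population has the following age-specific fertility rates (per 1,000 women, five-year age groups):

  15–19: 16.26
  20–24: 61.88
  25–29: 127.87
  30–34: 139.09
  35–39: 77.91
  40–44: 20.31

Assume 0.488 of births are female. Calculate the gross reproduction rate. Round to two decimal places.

1.08

Proportion female at birth = 0.488.
Sum of ASFRs = 16.26 + 61.88 + 127.87 + 139.09 + 77.91 + 20.31 = 443.32
TFR = 5 × 443.32 / 1000 = 2.2166
GRR = 0.488 × 2.2166 = 1.08170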